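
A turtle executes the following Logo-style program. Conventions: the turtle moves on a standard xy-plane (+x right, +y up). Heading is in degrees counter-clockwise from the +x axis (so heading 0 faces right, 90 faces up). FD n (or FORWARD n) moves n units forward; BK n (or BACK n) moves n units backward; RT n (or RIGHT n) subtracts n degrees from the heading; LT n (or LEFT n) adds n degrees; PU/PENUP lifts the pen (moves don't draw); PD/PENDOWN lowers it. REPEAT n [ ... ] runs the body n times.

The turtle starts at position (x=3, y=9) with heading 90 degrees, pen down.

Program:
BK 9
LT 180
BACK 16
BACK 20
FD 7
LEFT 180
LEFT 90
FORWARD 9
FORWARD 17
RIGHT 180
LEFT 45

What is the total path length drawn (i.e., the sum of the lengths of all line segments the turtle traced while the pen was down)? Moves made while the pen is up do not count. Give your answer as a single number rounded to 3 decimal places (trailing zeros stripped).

Executing turtle program step by step:
Start: pos=(3,9), heading=90, pen down
BK 9: (3,9) -> (3,0) [heading=90, draw]
LT 180: heading 90 -> 270
BK 16: (3,0) -> (3,16) [heading=270, draw]
BK 20: (3,16) -> (3,36) [heading=270, draw]
FD 7: (3,36) -> (3,29) [heading=270, draw]
LT 180: heading 270 -> 90
LT 90: heading 90 -> 180
FD 9: (3,29) -> (-6,29) [heading=180, draw]
FD 17: (-6,29) -> (-23,29) [heading=180, draw]
RT 180: heading 180 -> 0
LT 45: heading 0 -> 45
Final: pos=(-23,29), heading=45, 6 segment(s) drawn

Segment lengths:
  seg 1: (3,9) -> (3,0), length = 9
  seg 2: (3,0) -> (3,16), length = 16
  seg 3: (3,16) -> (3,36), length = 20
  seg 4: (3,36) -> (3,29), length = 7
  seg 5: (3,29) -> (-6,29), length = 9
  seg 6: (-6,29) -> (-23,29), length = 17
Total = 78

Answer: 78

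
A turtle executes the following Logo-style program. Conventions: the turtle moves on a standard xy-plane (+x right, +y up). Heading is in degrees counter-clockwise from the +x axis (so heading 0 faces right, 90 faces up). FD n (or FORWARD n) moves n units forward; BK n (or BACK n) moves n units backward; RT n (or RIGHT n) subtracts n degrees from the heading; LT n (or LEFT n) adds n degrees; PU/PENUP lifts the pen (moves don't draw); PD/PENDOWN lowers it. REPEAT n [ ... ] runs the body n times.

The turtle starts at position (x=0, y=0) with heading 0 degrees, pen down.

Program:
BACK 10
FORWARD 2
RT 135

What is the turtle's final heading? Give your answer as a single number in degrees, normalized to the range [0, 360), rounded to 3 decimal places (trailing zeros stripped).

Executing turtle program step by step:
Start: pos=(0,0), heading=0, pen down
BK 10: (0,0) -> (-10,0) [heading=0, draw]
FD 2: (-10,0) -> (-8,0) [heading=0, draw]
RT 135: heading 0 -> 225
Final: pos=(-8,0), heading=225, 2 segment(s) drawn

Answer: 225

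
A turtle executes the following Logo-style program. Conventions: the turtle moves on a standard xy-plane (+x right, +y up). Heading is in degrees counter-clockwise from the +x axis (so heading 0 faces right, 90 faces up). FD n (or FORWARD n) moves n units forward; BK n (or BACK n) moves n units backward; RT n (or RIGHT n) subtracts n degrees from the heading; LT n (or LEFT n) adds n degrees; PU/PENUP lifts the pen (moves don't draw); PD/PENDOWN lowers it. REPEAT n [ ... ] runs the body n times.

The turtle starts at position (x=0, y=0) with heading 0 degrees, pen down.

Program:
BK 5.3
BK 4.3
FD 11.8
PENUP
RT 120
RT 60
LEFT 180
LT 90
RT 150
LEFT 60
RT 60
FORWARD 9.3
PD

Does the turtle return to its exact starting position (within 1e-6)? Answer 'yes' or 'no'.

Executing turtle program step by step:
Start: pos=(0,0), heading=0, pen down
BK 5.3: (0,0) -> (-5.3,0) [heading=0, draw]
BK 4.3: (-5.3,0) -> (-9.6,0) [heading=0, draw]
FD 11.8: (-9.6,0) -> (2.2,0) [heading=0, draw]
PU: pen up
RT 120: heading 0 -> 240
RT 60: heading 240 -> 180
LT 180: heading 180 -> 0
LT 90: heading 0 -> 90
RT 150: heading 90 -> 300
LT 60: heading 300 -> 0
RT 60: heading 0 -> 300
FD 9.3: (2.2,0) -> (6.85,-8.054) [heading=300, move]
PD: pen down
Final: pos=(6.85,-8.054), heading=300, 3 segment(s) drawn

Start position: (0, 0)
Final position: (6.85, -8.054)
Distance = 10.573; >= 1e-6 -> NOT closed

Answer: no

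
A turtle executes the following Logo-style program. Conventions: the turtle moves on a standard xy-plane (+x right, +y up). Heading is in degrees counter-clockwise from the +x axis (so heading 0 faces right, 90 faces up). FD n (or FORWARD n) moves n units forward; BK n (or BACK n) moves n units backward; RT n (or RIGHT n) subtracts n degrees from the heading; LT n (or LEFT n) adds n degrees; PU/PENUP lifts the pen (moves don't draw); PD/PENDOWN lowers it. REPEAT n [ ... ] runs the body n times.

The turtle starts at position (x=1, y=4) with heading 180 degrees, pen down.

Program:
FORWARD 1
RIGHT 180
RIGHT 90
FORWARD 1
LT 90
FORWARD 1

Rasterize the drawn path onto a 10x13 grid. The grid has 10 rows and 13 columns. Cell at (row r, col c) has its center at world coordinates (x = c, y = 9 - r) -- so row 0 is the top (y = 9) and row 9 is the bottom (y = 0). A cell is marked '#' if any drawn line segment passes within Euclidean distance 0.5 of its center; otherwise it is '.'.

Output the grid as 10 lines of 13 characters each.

Answer: .............
.............
.............
.............
.............
##...........
##...........
.............
.............
.............

Derivation:
Segment 0: (1,4) -> (0,4)
Segment 1: (0,4) -> (0,3)
Segment 2: (0,3) -> (1,3)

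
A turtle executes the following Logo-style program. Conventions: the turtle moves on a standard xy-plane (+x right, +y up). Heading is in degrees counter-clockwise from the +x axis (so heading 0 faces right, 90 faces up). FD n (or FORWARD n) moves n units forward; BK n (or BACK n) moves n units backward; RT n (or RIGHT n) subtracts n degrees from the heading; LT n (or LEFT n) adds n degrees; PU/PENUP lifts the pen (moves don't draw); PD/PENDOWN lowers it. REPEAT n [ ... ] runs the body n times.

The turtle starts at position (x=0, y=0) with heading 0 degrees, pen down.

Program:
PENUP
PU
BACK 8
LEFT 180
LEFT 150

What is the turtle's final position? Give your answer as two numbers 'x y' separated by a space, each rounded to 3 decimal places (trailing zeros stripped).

Answer: -8 0

Derivation:
Executing turtle program step by step:
Start: pos=(0,0), heading=0, pen down
PU: pen up
PU: pen up
BK 8: (0,0) -> (-8,0) [heading=0, move]
LT 180: heading 0 -> 180
LT 150: heading 180 -> 330
Final: pos=(-8,0), heading=330, 0 segment(s) drawn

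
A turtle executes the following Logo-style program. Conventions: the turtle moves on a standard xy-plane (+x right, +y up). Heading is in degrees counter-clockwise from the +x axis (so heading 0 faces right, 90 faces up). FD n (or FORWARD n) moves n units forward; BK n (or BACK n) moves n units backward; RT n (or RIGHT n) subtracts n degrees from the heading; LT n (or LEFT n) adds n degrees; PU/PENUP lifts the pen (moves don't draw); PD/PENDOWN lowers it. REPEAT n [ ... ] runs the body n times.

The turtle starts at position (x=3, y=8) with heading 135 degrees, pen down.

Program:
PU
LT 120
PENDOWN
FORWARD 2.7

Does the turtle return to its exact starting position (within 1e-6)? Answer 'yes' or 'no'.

Answer: no

Derivation:
Executing turtle program step by step:
Start: pos=(3,8), heading=135, pen down
PU: pen up
LT 120: heading 135 -> 255
PD: pen down
FD 2.7: (3,8) -> (2.301,5.392) [heading=255, draw]
Final: pos=(2.301,5.392), heading=255, 1 segment(s) drawn

Start position: (3, 8)
Final position: (2.301, 5.392)
Distance = 2.7; >= 1e-6 -> NOT closed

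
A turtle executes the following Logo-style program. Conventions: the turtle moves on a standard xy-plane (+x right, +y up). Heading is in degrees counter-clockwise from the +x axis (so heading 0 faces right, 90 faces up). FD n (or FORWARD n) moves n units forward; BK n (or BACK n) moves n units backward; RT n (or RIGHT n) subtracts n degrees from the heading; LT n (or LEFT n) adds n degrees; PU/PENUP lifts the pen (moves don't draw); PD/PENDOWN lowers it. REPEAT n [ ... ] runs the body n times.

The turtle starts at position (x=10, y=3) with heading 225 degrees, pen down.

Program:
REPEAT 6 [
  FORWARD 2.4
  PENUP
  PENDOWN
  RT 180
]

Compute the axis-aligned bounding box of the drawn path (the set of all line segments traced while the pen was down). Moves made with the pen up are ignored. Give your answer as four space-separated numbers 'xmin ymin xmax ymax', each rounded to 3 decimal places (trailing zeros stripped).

Answer: 8.303 1.303 10 3

Derivation:
Executing turtle program step by step:
Start: pos=(10,3), heading=225, pen down
REPEAT 6 [
  -- iteration 1/6 --
  FD 2.4: (10,3) -> (8.303,1.303) [heading=225, draw]
  PU: pen up
  PD: pen down
  RT 180: heading 225 -> 45
  -- iteration 2/6 --
  FD 2.4: (8.303,1.303) -> (10,3) [heading=45, draw]
  PU: pen up
  PD: pen down
  RT 180: heading 45 -> 225
  -- iteration 3/6 --
  FD 2.4: (10,3) -> (8.303,1.303) [heading=225, draw]
  PU: pen up
  PD: pen down
  RT 180: heading 225 -> 45
  -- iteration 4/6 --
  FD 2.4: (8.303,1.303) -> (10,3) [heading=45, draw]
  PU: pen up
  PD: pen down
  RT 180: heading 45 -> 225
  -- iteration 5/6 --
  FD 2.4: (10,3) -> (8.303,1.303) [heading=225, draw]
  PU: pen up
  PD: pen down
  RT 180: heading 225 -> 45
  -- iteration 6/6 --
  FD 2.4: (8.303,1.303) -> (10,3) [heading=45, draw]
  PU: pen up
  PD: pen down
  RT 180: heading 45 -> 225
]
Final: pos=(10,3), heading=225, 6 segment(s) drawn

Segment endpoints: x in {8.303, 10}, y in {1.303, 1.303, 1.303, 3, 3, 3}
xmin=8.303, ymin=1.303, xmax=10, ymax=3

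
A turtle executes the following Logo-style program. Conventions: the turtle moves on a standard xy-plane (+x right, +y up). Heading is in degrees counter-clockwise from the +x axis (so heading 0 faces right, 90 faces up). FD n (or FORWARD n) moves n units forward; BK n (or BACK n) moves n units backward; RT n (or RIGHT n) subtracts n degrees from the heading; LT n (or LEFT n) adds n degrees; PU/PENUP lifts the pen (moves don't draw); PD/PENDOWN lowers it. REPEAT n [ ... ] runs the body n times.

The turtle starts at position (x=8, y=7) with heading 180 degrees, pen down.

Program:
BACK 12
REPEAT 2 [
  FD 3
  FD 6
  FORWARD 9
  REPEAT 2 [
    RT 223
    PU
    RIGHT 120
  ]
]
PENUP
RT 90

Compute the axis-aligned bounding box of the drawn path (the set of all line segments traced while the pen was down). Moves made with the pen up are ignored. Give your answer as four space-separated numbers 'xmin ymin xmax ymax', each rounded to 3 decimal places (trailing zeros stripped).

Answer: 2 7 20 7

Derivation:
Executing turtle program step by step:
Start: pos=(8,7), heading=180, pen down
BK 12: (8,7) -> (20,7) [heading=180, draw]
REPEAT 2 [
  -- iteration 1/2 --
  FD 3: (20,7) -> (17,7) [heading=180, draw]
  FD 6: (17,7) -> (11,7) [heading=180, draw]
  FD 9: (11,7) -> (2,7) [heading=180, draw]
  REPEAT 2 [
    -- iteration 1/2 --
    RT 223: heading 180 -> 317
    PU: pen up
    RT 120: heading 317 -> 197
    -- iteration 2/2 --
    RT 223: heading 197 -> 334
    PU: pen up
    RT 120: heading 334 -> 214
  ]
  -- iteration 2/2 --
  FD 3: (2,7) -> (-0.487,5.322) [heading=214, move]
  FD 6: (-0.487,5.322) -> (-5.461,1.967) [heading=214, move]
  FD 9: (-5.461,1.967) -> (-12.923,-3.065) [heading=214, move]
  REPEAT 2 [
    -- iteration 1/2 --
    RT 223: heading 214 -> 351
    PU: pen up
    RT 120: heading 351 -> 231
    -- iteration 2/2 --
    RT 223: heading 231 -> 8
    PU: pen up
    RT 120: heading 8 -> 248
  ]
]
PU: pen up
RT 90: heading 248 -> 158
Final: pos=(-12.923,-3.065), heading=158, 4 segment(s) drawn

Segment endpoints: x in {2, 8, 11, 17, 20}, y in {7, 7, 7}
xmin=2, ymin=7, xmax=20, ymax=7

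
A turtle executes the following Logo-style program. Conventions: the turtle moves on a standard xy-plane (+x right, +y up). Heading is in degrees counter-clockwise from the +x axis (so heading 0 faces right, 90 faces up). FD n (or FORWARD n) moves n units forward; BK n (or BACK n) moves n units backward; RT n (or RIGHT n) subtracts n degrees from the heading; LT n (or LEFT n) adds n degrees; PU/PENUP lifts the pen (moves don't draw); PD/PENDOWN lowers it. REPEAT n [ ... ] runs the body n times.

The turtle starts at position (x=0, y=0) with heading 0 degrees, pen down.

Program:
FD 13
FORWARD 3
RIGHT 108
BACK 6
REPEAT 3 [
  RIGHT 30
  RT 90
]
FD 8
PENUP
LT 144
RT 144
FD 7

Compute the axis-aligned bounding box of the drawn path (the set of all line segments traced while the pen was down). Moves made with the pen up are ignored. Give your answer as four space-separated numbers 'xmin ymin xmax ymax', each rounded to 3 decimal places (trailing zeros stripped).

Answer: 0 -1.902 17.854 5.706

Derivation:
Executing turtle program step by step:
Start: pos=(0,0), heading=0, pen down
FD 13: (0,0) -> (13,0) [heading=0, draw]
FD 3: (13,0) -> (16,0) [heading=0, draw]
RT 108: heading 0 -> 252
BK 6: (16,0) -> (17.854,5.706) [heading=252, draw]
REPEAT 3 [
  -- iteration 1/3 --
  RT 30: heading 252 -> 222
  RT 90: heading 222 -> 132
  -- iteration 2/3 --
  RT 30: heading 132 -> 102
  RT 90: heading 102 -> 12
  -- iteration 3/3 --
  RT 30: heading 12 -> 342
  RT 90: heading 342 -> 252
]
FD 8: (17.854,5.706) -> (15.382,-1.902) [heading=252, draw]
PU: pen up
LT 144: heading 252 -> 36
RT 144: heading 36 -> 252
FD 7: (15.382,-1.902) -> (13.219,-8.56) [heading=252, move]
Final: pos=(13.219,-8.56), heading=252, 4 segment(s) drawn

Segment endpoints: x in {0, 13, 15.382, 16, 17.854}, y in {-1.902, 0, 5.706}
xmin=0, ymin=-1.902, xmax=17.854, ymax=5.706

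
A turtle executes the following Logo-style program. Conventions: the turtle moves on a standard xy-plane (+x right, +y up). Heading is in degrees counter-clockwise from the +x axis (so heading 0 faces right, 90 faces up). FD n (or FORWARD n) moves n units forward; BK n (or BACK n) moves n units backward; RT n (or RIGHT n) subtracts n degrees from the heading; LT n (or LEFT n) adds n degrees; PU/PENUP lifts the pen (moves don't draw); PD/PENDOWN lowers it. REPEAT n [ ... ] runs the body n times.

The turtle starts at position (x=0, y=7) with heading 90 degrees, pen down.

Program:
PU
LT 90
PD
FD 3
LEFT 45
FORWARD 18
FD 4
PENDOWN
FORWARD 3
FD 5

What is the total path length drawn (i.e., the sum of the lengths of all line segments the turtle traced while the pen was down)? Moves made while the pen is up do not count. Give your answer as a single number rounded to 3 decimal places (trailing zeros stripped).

Answer: 33

Derivation:
Executing turtle program step by step:
Start: pos=(0,7), heading=90, pen down
PU: pen up
LT 90: heading 90 -> 180
PD: pen down
FD 3: (0,7) -> (-3,7) [heading=180, draw]
LT 45: heading 180 -> 225
FD 18: (-3,7) -> (-15.728,-5.728) [heading=225, draw]
FD 4: (-15.728,-5.728) -> (-18.556,-8.556) [heading=225, draw]
PD: pen down
FD 3: (-18.556,-8.556) -> (-20.678,-10.678) [heading=225, draw]
FD 5: (-20.678,-10.678) -> (-24.213,-14.213) [heading=225, draw]
Final: pos=(-24.213,-14.213), heading=225, 5 segment(s) drawn

Segment lengths:
  seg 1: (0,7) -> (-3,7), length = 3
  seg 2: (-3,7) -> (-15.728,-5.728), length = 18
  seg 3: (-15.728,-5.728) -> (-18.556,-8.556), length = 4
  seg 4: (-18.556,-8.556) -> (-20.678,-10.678), length = 3
  seg 5: (-20.678,-10.678) -> (-24.213,-14.213), length = 5
Total = 33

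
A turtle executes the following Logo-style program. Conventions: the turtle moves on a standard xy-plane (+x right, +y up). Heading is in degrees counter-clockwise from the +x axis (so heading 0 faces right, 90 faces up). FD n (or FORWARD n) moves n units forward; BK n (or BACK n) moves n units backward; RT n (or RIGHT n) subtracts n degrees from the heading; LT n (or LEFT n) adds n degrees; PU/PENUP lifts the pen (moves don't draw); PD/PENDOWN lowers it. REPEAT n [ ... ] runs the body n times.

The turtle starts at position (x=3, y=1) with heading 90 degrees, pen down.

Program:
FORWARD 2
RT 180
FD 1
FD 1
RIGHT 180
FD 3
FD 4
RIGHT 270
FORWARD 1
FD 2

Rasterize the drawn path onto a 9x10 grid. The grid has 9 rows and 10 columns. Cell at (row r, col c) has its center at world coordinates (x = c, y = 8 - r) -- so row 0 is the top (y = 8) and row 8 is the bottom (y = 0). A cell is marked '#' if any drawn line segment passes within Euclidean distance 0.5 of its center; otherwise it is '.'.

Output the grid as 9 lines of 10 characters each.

Answer: ####......
...#......
...#......
...#......
...#......
...#......
...#......
...#......
..........

Derivation:
Segment 0: (3,1) -> (3,3)
Segment 1: (3,3) -> (3,2)
Segment 2: (3,2) -> (3,1)
Segment 3: (3,1) -> (3,4)
Segment 4: (3,4) -> (3,8)
Segment 5: (3,8) -> (2,8)
Segment 6: (2,8) -> (-0,8)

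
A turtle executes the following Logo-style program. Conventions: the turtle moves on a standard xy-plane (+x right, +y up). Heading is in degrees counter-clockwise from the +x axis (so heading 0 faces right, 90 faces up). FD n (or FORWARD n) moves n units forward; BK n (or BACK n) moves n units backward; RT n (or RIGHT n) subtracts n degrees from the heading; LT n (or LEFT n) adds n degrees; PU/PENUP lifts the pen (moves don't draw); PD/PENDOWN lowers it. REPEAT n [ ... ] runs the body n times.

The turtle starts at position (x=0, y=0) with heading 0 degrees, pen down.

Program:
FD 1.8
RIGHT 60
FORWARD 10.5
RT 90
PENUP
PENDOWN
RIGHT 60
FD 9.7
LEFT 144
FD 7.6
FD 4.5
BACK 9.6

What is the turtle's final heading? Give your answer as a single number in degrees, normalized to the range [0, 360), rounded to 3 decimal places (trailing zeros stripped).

Executing turtle program step by step:
Start: pos=(0,0), heading=0, pen down
FD 1.8: (0,0) -> (1.8,0) [heading=0, draw]
RT 60: heading 0 -> 300
FD 10.5: (1.8,0) -> (7.05,-9.093) [heading=300, draw]
RT 90: heading 300 -> 210
PU: pen up
PD: pen down
RT 60: heading 210 -> 150
FD 9.7: (7.05,-9.093) -> (-1.35,-4.243) [heading=150, draw]
LT 144: heading 150 -> 294
FD 7.6: (-1.35,-4.243) -> (1.741,-11.186) [heading=294, draw]
FD 4.5: (1.741,-11.186) -> (3.571,-15.297) [heading=294, draw]
BK 9.6: (3.571,-15.297) -> (-0.334,-6.527) [heading=294, draw]
Final: pos=(-0.334,-6.527), heading=294, 6 segment(s) drawn

Answer: 294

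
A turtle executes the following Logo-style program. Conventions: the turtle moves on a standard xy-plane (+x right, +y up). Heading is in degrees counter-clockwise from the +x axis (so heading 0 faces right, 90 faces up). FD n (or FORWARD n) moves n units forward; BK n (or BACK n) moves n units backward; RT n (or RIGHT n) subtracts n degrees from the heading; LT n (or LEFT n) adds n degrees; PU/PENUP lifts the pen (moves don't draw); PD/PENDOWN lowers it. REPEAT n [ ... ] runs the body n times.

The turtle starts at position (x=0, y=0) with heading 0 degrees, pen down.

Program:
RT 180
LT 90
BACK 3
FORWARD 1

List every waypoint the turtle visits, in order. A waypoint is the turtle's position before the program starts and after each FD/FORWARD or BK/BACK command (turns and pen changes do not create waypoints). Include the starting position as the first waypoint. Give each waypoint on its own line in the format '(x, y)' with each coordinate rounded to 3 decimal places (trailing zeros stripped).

Answer: (0, 0)
(0, 3)
(0, 2)

Derivation:
Executing turtle program step by step:
Start: pos=(0,0), heading=0, pen down
RT 180: heading 0 -> 180
LT 90: heading 180 -> 270
BK 3: (0,0) -> (0,3) [heading=270, draw]
FD 1: (0,3) -> (0,2) [heading=270, draw]
Final: pos=(0,2), heading=270, 2 segment(s) drawn
Waypoints (3 total):
(0, 0)
(0, 3)
(0, 2)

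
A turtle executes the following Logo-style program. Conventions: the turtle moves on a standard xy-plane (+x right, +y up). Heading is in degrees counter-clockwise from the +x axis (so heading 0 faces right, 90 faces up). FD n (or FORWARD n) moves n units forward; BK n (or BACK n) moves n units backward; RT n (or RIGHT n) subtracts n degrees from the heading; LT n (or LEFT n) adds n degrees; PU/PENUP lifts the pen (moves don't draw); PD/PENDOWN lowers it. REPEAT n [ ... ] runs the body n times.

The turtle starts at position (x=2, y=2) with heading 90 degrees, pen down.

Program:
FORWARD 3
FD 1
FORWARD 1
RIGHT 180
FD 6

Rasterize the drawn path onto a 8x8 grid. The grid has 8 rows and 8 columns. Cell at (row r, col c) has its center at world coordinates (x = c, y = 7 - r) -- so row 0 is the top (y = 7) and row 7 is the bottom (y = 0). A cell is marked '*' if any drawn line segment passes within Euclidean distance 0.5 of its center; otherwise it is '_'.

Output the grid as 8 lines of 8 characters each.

Answer: __*_____
__*_____
__*_____
__*_____
__*_____
__*_____
__*_____
________

Derivation:
Segment 0: (2,2) -> (2,5)
Segment 1: (2,5) -> (2,6)
Segment 2: (2,6) -> (2,7)
Segment 3: (2,7) -> (2,1)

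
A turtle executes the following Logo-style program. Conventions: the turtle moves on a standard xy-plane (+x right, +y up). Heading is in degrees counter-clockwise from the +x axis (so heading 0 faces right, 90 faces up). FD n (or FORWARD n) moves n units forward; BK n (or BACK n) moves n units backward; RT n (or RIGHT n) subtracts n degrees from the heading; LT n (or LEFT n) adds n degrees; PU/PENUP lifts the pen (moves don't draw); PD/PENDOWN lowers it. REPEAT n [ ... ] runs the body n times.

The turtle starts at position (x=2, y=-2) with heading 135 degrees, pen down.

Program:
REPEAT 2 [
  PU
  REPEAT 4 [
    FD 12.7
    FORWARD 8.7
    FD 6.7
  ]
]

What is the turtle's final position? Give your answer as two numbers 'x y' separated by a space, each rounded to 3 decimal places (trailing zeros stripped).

Answer: -156.958 156.958

Derivation:
Executing turtle program step by step:
Start: pos=(2,-2), heading=135, pen down
REPEAT 2 [
  -- iteration 1/2 --
  PU: pen up
  REPEAT 4 [
    -- iteration 1/4 --
    FD 12.7: (2,-2) -> (-6.98,6.98) [heading=135, move]
    FD 8.7: (-6.98,6.98) -> (-13.132,13.132) [heading=135, move]
    FD 6.7: (-13.132,13.132) -> (-17.87,17.87) [heading=135, move]
    -- iteration 2/4 --
    FD 12.7: (-17.87,17.87) -> (-26.85,26.85) [heading=135, move]
    FD 8.7: (-26.85,26.85) -> (-33.002,33.002) [heading=135, move]
    FD 6.7: (-33.002,33.002) -> (-37.739,37.739) [heading=135, move]
    -- iteration 3/4 --
    FD 12.7: (-37.739,37.739) -> (-46.72,46.72) [heading=135, move]
    FD 8.7: (-46.72,46.72) -> (-52.871,52.871) [heading=135, move]
    FD 6.7: (-52.871,52.871) -> (-57.609,57.609) [heading=135, move]
    -- iteration 4/4 --
    FD 12.7: (-57.609,57.609) -> (-66.589,66.589) [heading=135, move]
    FD 8.7: (-66.589,66.589) -> (-72.741,72.741) [heading=135, move]
    FD 6.7: (-72.741,72.741) -> (-77.479,77.479) [heading=135, move]
  ]
  -- iteration 2/2 --
  PU: pen up
  REPEAT 4 [
    -- iteration 1/4 --
    FD 12.7: (-77.479,77.479) -> (-86.459,86.459) [heading=135, move]
    FD 8.7: (-86.459,86.459) -> (-92.611,92.611) [heading=135, move]
    FD 6.7: (-92.611,92.611) -> (-97.349,97.349) [heading=135, move]
    -- iteration 2/4 --
    FD 12.7: (-97.349,97.349) -> (-106.329,106.329) [heading=135, move]
    FD 8.7: (-106.329,106.329) -> (-112.481,112.481) [heading=135, move]
    FD 6.7: (-112.481,112.481) -> (-117.218,117.218) [heading=135, move]
    -- iteration 3/4 --
    FD 12.7: (-117.218,117.218) -> (-126.198,126.198) [heading=135, move]
    FD 8.7: (-126.198,126.198) -> (-132.35,132.35) [heading=135, move]
    FD 6.7: (-132.35,132.35) -> (-137.088,137.088) [heading=135, move]
    -- iteration 4/4 --
    FD 12.7: (-137.088,137.088) -> (-146.068,146.068) [heading=135, move]
    FD 8.7: (-146.068,146.068) -> (-152.22,152.22) [heading=135, move]
    FD 6.7: (-152.22,152.22) -> (-156.958,156.958) [heading=135, move]
  ]
]
Final: pos=(-156.958,156.958), heading=135, 0 segment(s) drawn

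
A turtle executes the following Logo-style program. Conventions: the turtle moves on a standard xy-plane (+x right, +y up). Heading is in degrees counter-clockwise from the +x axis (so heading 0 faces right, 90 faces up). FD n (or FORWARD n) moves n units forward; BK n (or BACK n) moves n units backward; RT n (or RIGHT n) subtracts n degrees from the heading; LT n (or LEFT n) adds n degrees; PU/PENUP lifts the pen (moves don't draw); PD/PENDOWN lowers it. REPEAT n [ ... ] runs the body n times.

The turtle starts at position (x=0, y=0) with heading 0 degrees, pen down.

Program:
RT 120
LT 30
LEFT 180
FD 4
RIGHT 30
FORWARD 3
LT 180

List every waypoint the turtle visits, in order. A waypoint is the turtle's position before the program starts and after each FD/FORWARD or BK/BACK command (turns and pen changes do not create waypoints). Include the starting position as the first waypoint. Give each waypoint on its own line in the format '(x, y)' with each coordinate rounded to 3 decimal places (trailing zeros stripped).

Answer: (0, 0)
(0, 4)
(1.5, 6.598)

Derivation:
Executing turtle program step by step:
Start: pos=(0,0), heading=0, pen down
RT 120: heading 0 -> 240
LT 30: heading 240 -> 270
LT 180: heading 270 -> 90
FD 4: (0,0) -> (0,4) [heading=90, draw]
RT 30: heading 90 -> 60
FD 3: (0,4) -> (1.5,6.598) [heading=60, draw]
LT 180: heading 60 -> 240
Final: pos=(1.5,6.598), heading=240, 2 segment(s) drawn
Waypoints (3 total):
(0, 0)
(0, 4)
(1.5, 6.598)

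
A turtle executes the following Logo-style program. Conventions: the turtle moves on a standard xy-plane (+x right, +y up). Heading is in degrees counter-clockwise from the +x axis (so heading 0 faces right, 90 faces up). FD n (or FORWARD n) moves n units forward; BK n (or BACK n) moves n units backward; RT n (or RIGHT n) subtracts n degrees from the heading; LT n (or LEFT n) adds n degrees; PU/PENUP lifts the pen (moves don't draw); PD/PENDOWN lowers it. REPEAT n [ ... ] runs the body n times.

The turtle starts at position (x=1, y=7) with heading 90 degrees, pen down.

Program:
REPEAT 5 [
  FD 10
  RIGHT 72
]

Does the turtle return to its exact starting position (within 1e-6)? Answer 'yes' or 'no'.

Answer: yes

Derivation:
Executing turtle program step by step:
Start: pos=(1,7), heading=90, pen down
REPEAT 5 [
  -- iteration 1/5 --
  FD 10: (1,7) -> (1,17) [heading=90, draw]
  RT 72: heading 90 -> 18
  -- iteration 2/5 --
  FD 10: (1,17) -> (10.511,20.09) [heading=18, draw]
  RT 72: heading 18 -> 306
  -- iteration 3/5 --
  FD 10: (10.511,20.09) -> (16.388,12) [heading=306, draw]
  RT 72: heading 306 -> 234
  -- iteration 4/5 --
  FD 10: (16.388,12) -> (10.511,3.91) [heading=234, draw]
  RT 72: heading 234 -> 162
  -- iteration 5/5 --
  FD 10: (10.511,3.91) -> (1,7) [heading=162, draw]
  RT 72: heading 162 -> 90
]
Final: pos=(1,7), heading=90, 5 segment(s) drawn

Start position: (1, 7)
Final position: (1, 7)
Distance = 0; < 1e-6 -> CLOSED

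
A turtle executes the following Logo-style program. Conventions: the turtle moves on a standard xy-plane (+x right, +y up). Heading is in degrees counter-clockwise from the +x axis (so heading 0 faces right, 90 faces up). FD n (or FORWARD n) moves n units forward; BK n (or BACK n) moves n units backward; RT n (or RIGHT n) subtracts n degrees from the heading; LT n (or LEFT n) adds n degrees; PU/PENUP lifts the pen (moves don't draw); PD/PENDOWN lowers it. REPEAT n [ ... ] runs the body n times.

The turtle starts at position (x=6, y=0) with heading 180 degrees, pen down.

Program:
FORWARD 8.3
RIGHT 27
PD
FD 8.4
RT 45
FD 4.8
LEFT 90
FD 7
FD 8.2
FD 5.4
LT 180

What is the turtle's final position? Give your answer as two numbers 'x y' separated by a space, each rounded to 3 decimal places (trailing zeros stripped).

Executing turtle program step by step:
Start: pos=(6,0), heading=180, pen down
FD 8.3: (6,0) -> (-2.3,0) [heading=180, draw]
RT 27: heading 180 -> 153
PD: pen down
FD 8.4: (-2.3,0) -> (-9.784,3.814) [heading=153, draw]
RT 45: heading 153 -> 108
FD 4.8: (-9.784,3.814) -> (-11.268,8.379) [heading=108, draw]
LT 90: heading 108 -> 198
FD 7: (-11.268,8.379) -> (-17.925,6.215) [heading=198, draw]
FD 8.2: (-17.925,6.215) -> (-25.724,3.682) [heading=198, draw]
FD 5.4: (-25.724,3.682) -> (-30.86,2.013) [heading=198, draw]
LT 180: heading 198 -> 18
Final: pos=(-30.86,2.013), heading=18, 6 segment(s) drawn

Answer: -30.86 2.013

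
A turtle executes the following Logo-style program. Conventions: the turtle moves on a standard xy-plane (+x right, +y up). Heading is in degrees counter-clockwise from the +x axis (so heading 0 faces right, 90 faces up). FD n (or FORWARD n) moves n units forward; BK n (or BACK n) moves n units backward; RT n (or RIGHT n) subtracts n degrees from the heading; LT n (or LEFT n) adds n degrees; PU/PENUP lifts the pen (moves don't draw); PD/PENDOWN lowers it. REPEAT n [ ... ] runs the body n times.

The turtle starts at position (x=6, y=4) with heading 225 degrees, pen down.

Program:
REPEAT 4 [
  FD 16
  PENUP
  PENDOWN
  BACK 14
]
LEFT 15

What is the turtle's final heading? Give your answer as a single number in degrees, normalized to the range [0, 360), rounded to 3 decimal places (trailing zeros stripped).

Executing turtle program step by step:
Start: pos=(6,4), heading=225, pen down
REPEAT 4 [
  -- iteration 1/4 --
  FD 16: (6,4) -> (-5.314,-7.314) [heading=225, draw]
  PU: pen up
  PD: pen down
  BK 14: (-5.314,-7.314) -> (4.586,2.586) [heading=225, draw]
  -- iteration 2/4 --
  FD 16: (4.586,2.586) -> (-6.728,-8.728) [heading=225, draw]
  PU: pen up
  PD: pen down
  BK 14: (-6.728,-8.728) -> (3.172,1.172) [heading=225, draw]
  -- iteration 3/4 --
  FD 16: (3.172,1.172) -> (-8.142,-10.142) [heading=225, draw]
  PU: pen up
  PD: pen down
  BK 14: (-8.142,-10.142) -> (1.757,-0.243) [heading=225, draw]
  -- iteration 4/4 --
  FD 16: (1.757,-0.243) -> (-9.556,-11.556) [heading=225, draw]
  PU: pen up
  PD: pen down
  BK 14: (-9.556,-11.556) -> (0.343,-1.657) [heading=225, draw]
]
LT 15: heading 225 -> 240
Final: pos=(0.343,-1.657), heading=240, 8 segment(s) drawn

Answer: 240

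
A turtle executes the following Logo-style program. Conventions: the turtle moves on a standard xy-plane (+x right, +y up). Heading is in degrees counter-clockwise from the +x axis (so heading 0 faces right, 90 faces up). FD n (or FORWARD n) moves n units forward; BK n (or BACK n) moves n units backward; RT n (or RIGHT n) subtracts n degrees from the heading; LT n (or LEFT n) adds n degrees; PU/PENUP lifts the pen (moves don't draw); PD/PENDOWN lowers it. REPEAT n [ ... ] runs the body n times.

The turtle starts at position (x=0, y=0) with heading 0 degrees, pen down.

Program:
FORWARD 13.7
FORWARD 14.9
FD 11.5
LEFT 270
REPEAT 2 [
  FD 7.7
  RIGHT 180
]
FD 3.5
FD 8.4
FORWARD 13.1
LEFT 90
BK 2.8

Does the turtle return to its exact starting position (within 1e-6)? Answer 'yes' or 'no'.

Executing turtle program step by step:
Start: pos=(0,0), heading=0, pen down
FD 13.7: (0,0) -> (13.7,0) [heading=0, draw]
FD 14.9: (13.7,0) -> (28.6,0) [heading=0, draw]
FD 11.5: (28.6,0) -> (40.1,0) [heading=0, draw]
LT 270: heading 0 -> 270
REPEAT 2 [
  -- iteration 1/2 --
  FD 7.7: (40.1,0) -> (40.1,-7.7) [heading=270, draw]
  RT 180: heading 270 -> 90
  -- iteration 2/2 --
  FD 7.7: (40.1,-7.7) -> (40.1,0) [heading=90, draw]
  RT 180: heading 90 -> 270
]
FD 3.5: (40.1,0) -> (40.1,-3.5) [heading=270, draw]
FD 8.4: (40.1,-3.5) -> (40.1,-11.9) [heading=270, draw]
FD 13.1: (40.1,-11.9) -> (40.1,-25) [heading=270, draw]
LT 90: heading 270 -> 0
BK 2.8: (40.1,-25) -> (37.3,-25) [heading=0, draw]
Final: pos=(37.3,-25), heading=0, 9 segment(s) drawn

Start position: (0, 0)
Final position: (37.3, -25)
Distance = 44.903; >= 1e-6 -> NOT closed

Answer: no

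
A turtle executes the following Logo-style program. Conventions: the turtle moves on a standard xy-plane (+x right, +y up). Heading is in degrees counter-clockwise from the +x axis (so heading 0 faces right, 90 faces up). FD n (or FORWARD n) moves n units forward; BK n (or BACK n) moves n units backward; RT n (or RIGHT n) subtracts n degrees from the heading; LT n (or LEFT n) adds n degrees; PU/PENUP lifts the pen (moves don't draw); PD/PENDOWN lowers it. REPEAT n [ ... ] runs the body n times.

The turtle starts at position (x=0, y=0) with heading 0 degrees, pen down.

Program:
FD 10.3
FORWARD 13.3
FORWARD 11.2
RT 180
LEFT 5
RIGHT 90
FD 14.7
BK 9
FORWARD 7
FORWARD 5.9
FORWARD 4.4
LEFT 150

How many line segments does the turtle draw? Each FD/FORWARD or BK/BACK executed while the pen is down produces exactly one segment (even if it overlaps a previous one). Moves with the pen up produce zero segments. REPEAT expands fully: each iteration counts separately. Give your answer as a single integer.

Executing turtle program step by step:
Start: pos=(0,0), heading=0, pen down
FD 10.3: (0,0) -> (10.3,0) [heading=0, draw]
FD 13.3: (10.3,0) -> (23.6,0) [heading=0, draw]
FD 11.2: (23.6,0) -> (34.8,0) [heading=0, draw]
RT 180: heading 0 -> 180
LT 5: heading 180 -> 185
RT 90: heading 185 -> 95
FD 14.7: (34.8,0) -> (33.519,14.644) [heading=95, draw]
BK 9: (33.519,14.644) -> (34.303,5.678) [heading=95, draw]
FD 7: (34.303,5.678) -> (33.693,12.652) [heading=95, draw]
FD 5.9: (33.693,12.652) -> (33.179,18.529) [heading=95, draw]
FD 4.4: (33.179,18.529) -> (32.795,22.912) [heading=95, draw]
LT 150: heading 95 -> 245
Final: pos=(32.795,22.912), heading=245, 8 segment(s) drawn
Segments drawn: 8

Answer: 8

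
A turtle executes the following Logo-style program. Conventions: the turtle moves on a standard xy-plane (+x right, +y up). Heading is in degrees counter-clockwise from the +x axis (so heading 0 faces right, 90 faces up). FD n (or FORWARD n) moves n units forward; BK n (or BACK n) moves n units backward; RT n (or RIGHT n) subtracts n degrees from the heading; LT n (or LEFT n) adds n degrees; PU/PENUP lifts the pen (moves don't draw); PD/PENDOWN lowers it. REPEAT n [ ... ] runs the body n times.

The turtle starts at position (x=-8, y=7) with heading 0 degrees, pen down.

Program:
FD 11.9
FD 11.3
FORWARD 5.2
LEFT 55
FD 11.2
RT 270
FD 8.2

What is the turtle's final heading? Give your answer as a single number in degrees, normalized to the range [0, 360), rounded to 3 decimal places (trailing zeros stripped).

Answer: 145

Derivation:
Executing turtle program step by step:
Start: pos=(-8,7), heading=0, pen down
FD 11.9: (-8,7) -> (3.9,7) [heading=0, draw]
FD 11.3: (3.9,7) -> (15.2,7) [heading=0, draw]
FD 5.2: (15.2,7) -> (20.4,7) [heading=0, draw]
LT 55: heading 0 -> 55
FD 11.2: (20.4,7) -> (26.824,16.175) [heading=55, draw]
RT 270: heading 55 -> 145
FD 8.2: (26.824,16.175) -> (20.107,20.878) [heading=145, draw]
Final: pos=(20.107,20.878), heading=145, 5 segment(s) drawn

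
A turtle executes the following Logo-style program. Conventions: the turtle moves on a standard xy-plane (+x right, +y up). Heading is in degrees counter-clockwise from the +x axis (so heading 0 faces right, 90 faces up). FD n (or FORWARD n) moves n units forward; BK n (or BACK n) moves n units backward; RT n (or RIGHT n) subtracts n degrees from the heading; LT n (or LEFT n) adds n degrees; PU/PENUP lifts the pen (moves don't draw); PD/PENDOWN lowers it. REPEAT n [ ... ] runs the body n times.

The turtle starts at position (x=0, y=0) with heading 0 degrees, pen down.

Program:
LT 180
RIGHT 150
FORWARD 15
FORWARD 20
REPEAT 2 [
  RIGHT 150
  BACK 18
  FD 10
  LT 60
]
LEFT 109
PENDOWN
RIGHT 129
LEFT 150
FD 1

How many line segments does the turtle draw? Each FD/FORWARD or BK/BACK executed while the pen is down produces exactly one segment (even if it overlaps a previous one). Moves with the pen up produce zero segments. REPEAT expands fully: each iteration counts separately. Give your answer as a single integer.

Executing turtle program step by step:
Start: pos=(0,0), heading=0, pen down
LT 180: heading 0 -> 180
RT 150: heading 180 -> 30
FD 15: (0,0) -> (12.99,7.5) [heading=30, draw]
FD 20: (12.99,7.5) -> (30.311,17.5) [heading=30, draw]
REPEAT 2 [
  -- iteration 1/2 --
  RT 150: heading 30 -> 240
  BK 18: (30.311,17.5) -> (39.311,33.088) [heading=240, draw]
  FD 10: (39.311,33.088) -> (34.311,24.428) [heading=240, draw]
  LT 60: heading 240 -> 300
  -- iteration 2/2 --
  RT 150: heading 300 -> 150
  BK 18: (34.311,24.428) -> (49.899,15.428) [heading=150, draw]
  FD 10: (49.899,15.428) -> (41.239,20.428) [heading=150, draw]
  LT 60: heading 150 -> 210
]
LT 109: heading 210 -> 319
PD: pen down
RT 129: heading 319 -> 190
LT 150: heading 190 -> 340
FD 1: (41.239,20.428) -> (42.179,20.086) [heading=340, draw]
Final: pos=(42.179,20.086), heading=340, 7 segment(s) drawn
Segments drawn: 7

Answer: 7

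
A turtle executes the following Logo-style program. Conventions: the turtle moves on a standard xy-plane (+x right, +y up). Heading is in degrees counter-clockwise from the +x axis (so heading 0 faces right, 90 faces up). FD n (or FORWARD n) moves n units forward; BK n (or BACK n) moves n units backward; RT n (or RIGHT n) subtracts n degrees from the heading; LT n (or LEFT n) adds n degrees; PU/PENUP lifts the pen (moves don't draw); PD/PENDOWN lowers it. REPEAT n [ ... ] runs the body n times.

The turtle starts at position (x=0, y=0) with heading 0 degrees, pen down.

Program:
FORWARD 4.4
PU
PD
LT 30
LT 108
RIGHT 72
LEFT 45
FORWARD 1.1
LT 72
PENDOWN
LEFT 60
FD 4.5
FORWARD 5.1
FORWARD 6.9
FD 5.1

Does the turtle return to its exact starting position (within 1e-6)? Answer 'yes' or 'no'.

Answer: no

Derivation:
Executing turtle program step by step:
Start: pos=(0,0), heading=0, pen down
FD 4.4: (0,0) -> (4.4,0) [heading=0, draw]
PU: pen up
PD: pen down
LT 30: heading 0 -> 30
LT 108: heading 30 -> 138
RT 72: heading 138 -> 66
LT 45: heading 66 -> 111
FD 1.1: (4.4,0) -> (4.006,1.027) [heading=111, draw]
LT 72: heading 111 -> 183
PD: pen down
LT 60: heading 183 -> 243
FD 4.5: (4.006,1.027) -> (1.963,-2.983) [heading=243, draw]
FD 5.1: (1.963,-2.983) -> (-0.353,-7.527) [heading=243, draw]
FD 6.9: (-0.353,-7.527) -> (-3.485,-13.675) [heading=243, draw]
FD 5.1: (-3.485,-13.675) -> (-5.8,-18.219) [heading=243, draw]
Final: pos=(-5.8,-18.219), heading=243, 6 segment(s) drawn

Start position: (0, 0)
Final position: (-5.8, -18.219)
Distance = 19.12; >= 1e-6 -> NOT closed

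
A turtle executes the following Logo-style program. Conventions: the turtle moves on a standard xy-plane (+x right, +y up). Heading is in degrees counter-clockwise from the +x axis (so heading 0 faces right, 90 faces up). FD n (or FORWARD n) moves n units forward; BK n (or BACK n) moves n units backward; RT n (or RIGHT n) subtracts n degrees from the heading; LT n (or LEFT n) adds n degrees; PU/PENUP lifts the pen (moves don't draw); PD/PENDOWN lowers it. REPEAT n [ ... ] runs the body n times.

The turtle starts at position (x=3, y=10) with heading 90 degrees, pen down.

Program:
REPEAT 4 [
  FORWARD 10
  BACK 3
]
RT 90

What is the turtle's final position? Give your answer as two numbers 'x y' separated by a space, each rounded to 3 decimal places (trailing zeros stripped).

Executing turtle program step by step:
Start: pos=(3,10), heading=90, pen down
REPEAT 4 [
  -- iteration 1/4 --
  FD 10: (3,10) -> (3,20) [heading=90, draw]
  BK 3: (3,20) -> (3,17) [heading=90, draw]
  -- iteration 2/4 --
  FD 10: (3,17) -> (3,27) [heading=90, draw]
  BK 3: (3,27) -> (3,24) [heading=90, draw]
  -- iteration 3/4 --
  FD 10: (3,24) -> (3,34) [heading=90, draw]
  BK 3: (3,34) -> (3,31) [heading=90, draw]
  -- iteration 4/4 --
  FD 10: (3,31) -> (3,41) [heading=90, draw]
  BK 3: (3,41) -> (3,38) [heading=90, draw]
]
RT 90: heading 90 -> 0
Final: pos=(3,38), heading=0, 8 segment(s) drawn

Answer: 3 38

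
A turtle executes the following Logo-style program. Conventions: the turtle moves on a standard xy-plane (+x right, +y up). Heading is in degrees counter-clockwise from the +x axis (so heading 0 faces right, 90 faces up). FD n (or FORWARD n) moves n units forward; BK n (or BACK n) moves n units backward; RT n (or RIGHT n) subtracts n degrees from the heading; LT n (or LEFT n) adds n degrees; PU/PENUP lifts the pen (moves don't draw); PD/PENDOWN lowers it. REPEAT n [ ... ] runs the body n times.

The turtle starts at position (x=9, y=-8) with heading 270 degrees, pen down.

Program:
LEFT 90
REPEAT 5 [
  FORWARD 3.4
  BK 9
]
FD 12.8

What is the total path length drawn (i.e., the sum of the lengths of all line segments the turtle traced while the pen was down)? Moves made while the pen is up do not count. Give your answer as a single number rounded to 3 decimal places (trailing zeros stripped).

Answer: 74.8

Derivation:
Executing turtle program step by step:
Start: pos=(9,-8), heading=270, pen down
LT 90: heading 270 -> 0
REPEAT 5 [
  -- iteration 1/5 --
  FD 3.4: (9,-8) -> (12.4,-8) [heading=0, draw]
  BK 9: (12.4,-8) -> (3.4,-8) [heading=0, draw]
  -- iteration 2/5 --
  FD 3.4: (3.4,-8) -> (6.8,-8) [heading=0, draw]
  BK 9: (6.8,-8) -> (-2.2,-8) [heading=0, draw]
  -- iteration 3/5 --
  FD 3.4: (-2.2,-8) -> (1.2,-8) [heading=0, draw]
  BK 9: (1.2,-8) -> (-7.8,-8) [heading=0, draw]
  -- iteration 4/5 --
  FD 3.4: (-7.8,-8) -> (-4.4,-8) [heading=0, draw]
  BK 9: (-4.4,-8) -> (-13.4,-8) [heading=0, draw]
  -- iteration 5/5 --
  FD 3.4: (-13.4,-8) -> (-10,-8) [heading=0, draw]
  BK 9: (-10,-8) -> (-19,-8) [heading=0, draw]
]
FD 12.8: (-19,-8) -> (-6.2,-8) [heading=0, draw]
Final: pos=(-6.2,-8), heading=0, 11 segment(s) drawn

Segment lengths:
  seg 1: (9,-8) -> (12.4,-8), length = 3.4
  seg 2: (12.4,-8) -> (3.4,-8), length = 9
  seg 3: (3.4,-8) -> (6.8,-8), length = 3.4
  seg 4: (6.8,-8) -> (-2.2,-8), length = 9
  seg 5: (-2.2,-8) -> (1.2,-8), length = 3.4
  seg 6: (1.2,-8) -> (-7.8,-8), length = 9
  seg 7: (-7.8,-8) -> (-4.4,-8), length = 3.4
  seg 8: (-4.4,-8) -> (-13.4,-8), length = 9
  seg 9: (-13.4,-8) -> (-10,-8), length = 3.4
  seg 10: (-10,-8) -> (-19,-8), length = 9
  seg 11: (-19,-8) -> (-6.2,-8), length = 12.8
Total = 74.8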